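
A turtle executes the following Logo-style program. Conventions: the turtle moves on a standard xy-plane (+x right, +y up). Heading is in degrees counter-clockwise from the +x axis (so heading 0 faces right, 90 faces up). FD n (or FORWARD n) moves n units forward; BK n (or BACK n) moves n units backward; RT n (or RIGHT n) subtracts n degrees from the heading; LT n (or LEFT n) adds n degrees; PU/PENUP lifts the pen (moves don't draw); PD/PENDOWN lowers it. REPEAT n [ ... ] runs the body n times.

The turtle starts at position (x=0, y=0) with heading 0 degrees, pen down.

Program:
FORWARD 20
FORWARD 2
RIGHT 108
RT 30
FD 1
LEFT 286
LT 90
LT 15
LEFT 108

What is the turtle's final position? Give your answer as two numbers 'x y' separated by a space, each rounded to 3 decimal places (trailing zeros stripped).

Executing turtle program step by step:
Start: pos=(0,0), heading=0, pen down
FD 20: (0,0) -> (20,0) [heading=0, draw]
FD 2: (20,0) -> (22,0) [heading=0, draw]
RT 108: heading 0 -> 252
RT 30: heading 252 -> 222
FD 1: (22,0) -> (21.257,-0.669) [heading=222, draw]
LT 286: heading 222 -> 148
LT 90: heading 148 -> 238
LT 15: heading 238 -> 253
LT 108: heading 253 -> 1
Final: pos=(21.257,-0.669), heading=1, 3 segment(s) drawn

Answer: 21.257 -0.669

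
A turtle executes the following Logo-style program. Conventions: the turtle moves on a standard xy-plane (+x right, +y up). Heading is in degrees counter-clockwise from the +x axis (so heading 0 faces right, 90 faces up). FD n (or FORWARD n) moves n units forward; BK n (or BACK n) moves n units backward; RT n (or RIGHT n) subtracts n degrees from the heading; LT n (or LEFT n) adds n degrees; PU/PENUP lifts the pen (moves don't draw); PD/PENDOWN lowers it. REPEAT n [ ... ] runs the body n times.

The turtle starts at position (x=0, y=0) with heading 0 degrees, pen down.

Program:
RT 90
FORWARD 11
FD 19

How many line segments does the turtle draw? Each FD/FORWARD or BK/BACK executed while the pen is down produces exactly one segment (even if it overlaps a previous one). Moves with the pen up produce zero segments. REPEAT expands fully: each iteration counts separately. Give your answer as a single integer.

Executing turtle program step by step:
Start: pos=(0,0), heading=0, pen down
RT 90: heading 0 -> 270
FD 11: (0,0) -> (0,-11) [heading=270, draw]
FD 19: (0,-11) -> (0,-30) [heading=270, draw]
Final: pos=(0,-30), heading=270, 2 segment(s) drawn
Segments drawn: 2

Answer: 2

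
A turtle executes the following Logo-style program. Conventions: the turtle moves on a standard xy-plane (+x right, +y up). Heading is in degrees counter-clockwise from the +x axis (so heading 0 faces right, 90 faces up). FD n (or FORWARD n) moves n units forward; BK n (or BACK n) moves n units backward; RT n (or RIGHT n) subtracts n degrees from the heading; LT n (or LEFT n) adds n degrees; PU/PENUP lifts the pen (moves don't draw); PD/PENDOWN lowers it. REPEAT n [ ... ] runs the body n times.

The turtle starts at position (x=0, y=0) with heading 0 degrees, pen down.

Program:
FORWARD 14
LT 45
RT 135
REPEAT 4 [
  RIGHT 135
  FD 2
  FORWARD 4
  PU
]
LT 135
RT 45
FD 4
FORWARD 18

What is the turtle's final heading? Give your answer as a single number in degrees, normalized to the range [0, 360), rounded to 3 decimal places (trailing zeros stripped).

Executing turtle program step by step:
Start: pos=(0,0), heading=0, pen down
FD 14: (0,0) -> (14,0) [heading=0, draw]
LT 45: heading 0 -> 45
RT 135: heading 45 -> 270
REPEAT 4 [
  -- iteration 1/4 --
  RT 135: heading 270 -> 135
  FD 2: (14,0) -> (12.586,1.414) [heading=135, draw]
  FD 4: (12.586,1.414) -> (9.757,4.243) [heading=135, draw]
  PU: pen up
  -- iteration 2/4 --
  RT 135: heading 135 -> 0
  FD 2: (9.757,4.243) -> (11.757,4.243) [heading=0, move]
  FD 4: (11.757,4.243) -> (15.757,4.243) [heading=0, move]
  PU: pen up
  -- iteration 3/4 --
  RT 135: heading 0 -> 225
  FD 2: (15.757,4.243) -> (14.343,2.828) [heading=225, move]
  FD 4: (14.343,2.828) -> (11.515,0) [heading=225, move]
  PU: pen up
  -- iteration 4/4 --
  RT 135: heading 225 -> 90
  FD 2: (11.515,0) -> (11.515,2) [heading=90, move]
  FD 4: (11.515,2) -> (11.515,6) [heading=90, move]
  PU: pen up
]
LT 135: heading 90 -> 225
RT 45: heading 225 -> 180
FD 4: (11.515,6) -> (7.515,6) [heading=180, move]
FD 18: (7.515,6) -> (-10.485,6) [heading=180, move]
Final: pos=(-10.485,6), heading=180, 3 segment(s) drawn

Answer: 180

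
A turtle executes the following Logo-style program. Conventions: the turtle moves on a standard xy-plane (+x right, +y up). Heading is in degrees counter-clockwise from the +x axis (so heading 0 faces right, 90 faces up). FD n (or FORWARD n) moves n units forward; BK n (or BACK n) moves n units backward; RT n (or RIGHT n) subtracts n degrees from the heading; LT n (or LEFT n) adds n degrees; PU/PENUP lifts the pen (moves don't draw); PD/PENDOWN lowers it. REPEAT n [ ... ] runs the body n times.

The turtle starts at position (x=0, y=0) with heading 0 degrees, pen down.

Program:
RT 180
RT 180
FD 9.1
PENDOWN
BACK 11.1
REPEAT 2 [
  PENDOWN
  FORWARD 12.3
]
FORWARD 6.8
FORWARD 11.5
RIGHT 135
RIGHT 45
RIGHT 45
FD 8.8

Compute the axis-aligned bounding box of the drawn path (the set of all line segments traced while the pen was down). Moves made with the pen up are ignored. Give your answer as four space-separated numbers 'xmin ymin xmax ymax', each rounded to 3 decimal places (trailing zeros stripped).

Executing turtle program step by step:
Start: pos=(0,0), heading=0, pen down
RT 180: heading 0 -> 180
RT 180: heading 180 -> 0
FD 9.1: (0,0) -> (9.1,0) [heading=0, draw]
PD: pen down
BK 11.1: (9.1,0) -> (-2,0) [heading=0, draw]
REPEAT 2 [
  -- iteration 1/2 --
  PD: pen down
  FD 12.3: (-2,0) -> (10.3,0) [heading=0, draw]
  -- iteration 2/2 --
  PD: pen down
  FD 12.3: (10.3,0) -> (22.6,0) [heading=0, draw]
]
FD 6.8: (22.6,0) -> (29.4,0) [heading=0, draw]
FD 11.5: (29.4,0) -> (40.9,0) [heading=0, draw]
RT 135: heading 0 -> 225
RT 45: heading 225 -> 180
RT 45: heading 180 -> 135
FD 8.8: (40.9,0) -> (34.677,6.223) [heading=135, draw]
Final: pos=(34.677,6.223), heading=135, 7 segment(s) drawn

Segment endpoints: x in {-2, 0, 9.1, 10.3, 22.6, 29.4, 34.677, 40.9}, y in {0, 0, 0, 0, 0, 0, 0, 6.223}
xmin=-2, ymin=0, xmax=40.9, ymax=6.223

Answer: -2 0 40.9 6.223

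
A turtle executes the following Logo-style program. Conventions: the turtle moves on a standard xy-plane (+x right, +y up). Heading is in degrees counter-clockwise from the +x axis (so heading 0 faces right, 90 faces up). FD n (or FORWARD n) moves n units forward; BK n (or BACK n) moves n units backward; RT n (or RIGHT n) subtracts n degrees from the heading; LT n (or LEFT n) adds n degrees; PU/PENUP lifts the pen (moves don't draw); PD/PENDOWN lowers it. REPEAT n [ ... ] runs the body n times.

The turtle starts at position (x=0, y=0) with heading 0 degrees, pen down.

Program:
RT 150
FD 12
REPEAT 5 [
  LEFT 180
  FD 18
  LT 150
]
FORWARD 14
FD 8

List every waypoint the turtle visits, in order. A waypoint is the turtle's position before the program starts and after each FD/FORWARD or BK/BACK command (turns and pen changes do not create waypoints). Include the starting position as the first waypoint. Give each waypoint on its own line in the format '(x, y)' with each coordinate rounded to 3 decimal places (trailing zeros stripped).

Answer: (0, 0)
(-10.392, -6)
(5.196, 3)
(23.196, 3)
(38.785, -6)
(47.785, -21.588)
(47.785, -39.588)
(54.785, -27.464)
(58.785, -20.536)

Derivation:
Executing turtle program step by step:
Start: pos=(0,0), heading=0, pen down
RT 150: heading 0 -> 210
FD 12: (0,0) -> (-10.392,-6) [heading=210, draw]
REPEAT 5 [
  -- iteration 1/5 --
  LT 180: heading 210 -> 30
  FD 18: (-10.392,-6) -> (5.196,3) [heading=30, draw]
  LT 150: heading 30 -> 180
  -- iteration 2/5 --
  LT 180: heading 180 -> 0
  FD 18: (5.196,3) -> (23.196,3) [heading=0, draw]
  LT 150: heading 0 -> 150
  -- iteration 3/5 --
  LT 180: heading 150 -> 330
  FD 18: (23.196,3) -> (38.785,-6) [heading=330, draw]
  LT 150: heading 330 -> 120
  -- iteration 4/5 --
  LT 180: heading 120 -> 300
  FD 18: (38.785,-6) -> (47.785,-21.588) [heading=300, draw]
  LT 150: heading 300 -> 90
  -- iteration 5/5 --
  LT 180: heading 90 -> 270
  FD 18: (47.785,-21.588) -> (47.785,-39.588) [heading=270, draw]
  LT 150: heading 270 -> 60
]
FD 14: (47.785,-39.588) -> (54.785,-27.464) [heading=60, draw]
FD 8: (54.785,-27.464) -> (58.785,-20.536) [heading=60, draw]
Final: pos=(58.785,-20.536), heading=60, 8 segment(s) drawn
Waypoints (9 total):
(0, 0)
(-10.392, -6)
(5.196, 3)
(23.196, 3)
(38.785, -6)
(47.785, -21.588)
(47.785, -39.588)
(54.785, -27.464)
(58.785, -20.536)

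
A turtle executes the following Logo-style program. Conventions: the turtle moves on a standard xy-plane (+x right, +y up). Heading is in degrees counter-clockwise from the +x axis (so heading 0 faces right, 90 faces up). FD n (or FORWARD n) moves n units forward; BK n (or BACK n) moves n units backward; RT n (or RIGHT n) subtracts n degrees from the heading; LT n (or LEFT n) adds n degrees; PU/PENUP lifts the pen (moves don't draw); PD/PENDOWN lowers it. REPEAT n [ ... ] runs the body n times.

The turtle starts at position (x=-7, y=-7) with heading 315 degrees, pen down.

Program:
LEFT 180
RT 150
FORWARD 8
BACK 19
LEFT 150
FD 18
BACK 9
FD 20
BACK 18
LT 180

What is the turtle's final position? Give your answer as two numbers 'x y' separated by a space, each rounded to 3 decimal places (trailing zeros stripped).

Answer: -25.403 3.625

Derivation:
Executing turtle program step by step:
Start: pos=(-7,-7), heading=315, pen down
LT 180: heading 315 -> 135
RT 150: heading 135 -> 345
FD 8: (-7,-7) -> (0.727,-9.071) [heading=345, draw]
BK 19: (0.727,-9.071) -> (-17.625,-4.153) [heading=345, draw]
LT 150: heading 345 -> 135
FD 18: (-17.625,-4.153) -> (-30.353,8.575) [heading=135, draw]
BK 9: (-30.353,8.575) -> (-23.989,2.211) [heading=135, draw]
FD 20: (-23.989,2.211) -> (-38.131,16.353) [heading=135, draw]
BK 18: (-38.131,16.353) -> (-25.403,3.625) [heading=135, draw]
LT 180: heading 135 -> 315
Final: pos=(-25.403,3.625), heading=315, 6 segment(s) drawn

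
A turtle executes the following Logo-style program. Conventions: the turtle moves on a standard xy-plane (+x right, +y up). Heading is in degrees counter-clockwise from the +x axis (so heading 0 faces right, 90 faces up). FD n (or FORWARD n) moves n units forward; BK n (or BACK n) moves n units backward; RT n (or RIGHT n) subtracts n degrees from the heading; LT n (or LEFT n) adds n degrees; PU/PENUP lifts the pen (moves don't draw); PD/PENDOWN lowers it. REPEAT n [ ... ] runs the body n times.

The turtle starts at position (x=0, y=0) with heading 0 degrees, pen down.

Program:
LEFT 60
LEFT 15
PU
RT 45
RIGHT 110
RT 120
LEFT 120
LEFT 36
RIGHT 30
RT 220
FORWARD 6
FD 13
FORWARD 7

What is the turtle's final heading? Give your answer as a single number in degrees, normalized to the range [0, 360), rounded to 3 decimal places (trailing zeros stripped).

Answer: 66

Derivation:
Executing turtle program step by step:
Start: pos=(0,0), heading=0, pen down
LT 60: heading 0 -> 60
LT 15: heading 60 -> 75
PU: pen up
RT 45: heading 75 -> 30
RT 110: heading 30 -> 280
RT 120: heading 280 -> 160
LT 120: heading 160 -> 280
LT 36: heading 280 -> 316
RT 30: heading 316 -> 286
RT 220: heading 286 -> 66
FD 6: (0,0) -> (2.44,5.481) [heading=66, move]
FD 13: (2.44,5.481) -> (7.728,17.357) [heading=66, move]
FD 7: (7.728,17.357) -> (10.575,23.752) [heading=66, move]
Final: pos=(10.575,23.752), heading=66, 0 segment(s) drawn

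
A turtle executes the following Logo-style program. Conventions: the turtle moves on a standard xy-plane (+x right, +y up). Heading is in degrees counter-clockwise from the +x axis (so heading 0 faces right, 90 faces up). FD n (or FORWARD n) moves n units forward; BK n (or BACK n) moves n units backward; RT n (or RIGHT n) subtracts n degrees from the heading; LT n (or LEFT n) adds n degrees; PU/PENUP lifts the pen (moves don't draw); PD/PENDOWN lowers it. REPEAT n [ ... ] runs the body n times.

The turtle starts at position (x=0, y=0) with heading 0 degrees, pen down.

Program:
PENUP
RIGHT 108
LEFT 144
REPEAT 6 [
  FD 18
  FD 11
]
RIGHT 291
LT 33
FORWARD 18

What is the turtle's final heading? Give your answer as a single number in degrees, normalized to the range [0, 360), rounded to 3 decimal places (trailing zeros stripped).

Executing turtle program step by step:
Start: pos=(0,0), heading=0, pen down
PU: pen up
RT 108: heading 0 -> 252
LT 144: heading 252 -> 36
REPEAT 6 [
  -- iteration 1/6 --
  FD 18: (0,0) -> (14.562,10.58) [heading=36, move]
  FD 11: (14.562,10.58) -> (23.461,17.046) [heading=36, move]
  -- iteration 2/6 --
  FD 18: (23.461,17.046) -> (38.024,27.626) [heading=36, move]
  FD 11: (38.024,27.626) -> (46.923,34.092) [heading=36, move]
  -- iteration 3/6 --
  FD 18: (46.923,34.092) -> (61.485,44.672) [heading=36, move]
  FD 11: (61.485,44.672) -> (70.384,51.137) [heading=36, move]
  -- iteration 4/6 --
  FD 18: (70.384,51.137) -> (84.947,61.717) [heading=36, move]
  FD 11: (84.947,61.717) -> (93.846,68.183) [heading=36, move]
  -- iteration 5/6 --
  FD 18: (93.846,68.183) -> (108.408,78.763) [heading=36, move]
  FD 11: (108.408,78.763) -> (117.307,85.229) [heading=36, move]
  -- iteration 6/6 --
  FD 18: (117.307,85.229) -> (131.87,95.809) [heading=36, move]
  FD 11: (131.87,95.809) -> (140.769,102.275) [heading=36, move]
]
RT 291: heading 36 -> 105
LT 33: heading 105 -> 138
FD 18: (140.769,102.275) -> (127.392,114.319) [heading=138, move]
Final: pos=(127.392,114.319), heading=138, 0 segment(s) drawn

Answer: 138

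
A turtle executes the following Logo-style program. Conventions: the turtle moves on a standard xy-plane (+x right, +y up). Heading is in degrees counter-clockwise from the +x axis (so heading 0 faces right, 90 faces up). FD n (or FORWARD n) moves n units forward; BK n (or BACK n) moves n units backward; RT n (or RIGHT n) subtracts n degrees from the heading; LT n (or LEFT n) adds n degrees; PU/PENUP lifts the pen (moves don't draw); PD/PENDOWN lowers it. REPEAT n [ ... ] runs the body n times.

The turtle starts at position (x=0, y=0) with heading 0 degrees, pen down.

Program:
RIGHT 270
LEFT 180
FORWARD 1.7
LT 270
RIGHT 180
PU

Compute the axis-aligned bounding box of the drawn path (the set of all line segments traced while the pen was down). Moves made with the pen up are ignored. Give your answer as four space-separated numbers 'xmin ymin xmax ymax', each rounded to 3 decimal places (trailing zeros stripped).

Executing turtle program step by step:
Start: pos=(0,0), heading=0, pen down
RT 270: heading 0 -> 90
LT 180: heading 90 -> 270
FD 1.7: (0,0) -> (0,-1.7) [heading=270, draw]
LT 270: heading 270 -> 180
RT 180: heading 180 -> 0
PU: pen up
Final: pos=(0,-1.7), heading=0, 1 segment(s) drawn

Segment endpoints: x in {0, 0}, y in {-1.7, 0}
xmin=0, ymin=-1.7, xmax=0, ymax=0

Answer: 0 -1.7 0 0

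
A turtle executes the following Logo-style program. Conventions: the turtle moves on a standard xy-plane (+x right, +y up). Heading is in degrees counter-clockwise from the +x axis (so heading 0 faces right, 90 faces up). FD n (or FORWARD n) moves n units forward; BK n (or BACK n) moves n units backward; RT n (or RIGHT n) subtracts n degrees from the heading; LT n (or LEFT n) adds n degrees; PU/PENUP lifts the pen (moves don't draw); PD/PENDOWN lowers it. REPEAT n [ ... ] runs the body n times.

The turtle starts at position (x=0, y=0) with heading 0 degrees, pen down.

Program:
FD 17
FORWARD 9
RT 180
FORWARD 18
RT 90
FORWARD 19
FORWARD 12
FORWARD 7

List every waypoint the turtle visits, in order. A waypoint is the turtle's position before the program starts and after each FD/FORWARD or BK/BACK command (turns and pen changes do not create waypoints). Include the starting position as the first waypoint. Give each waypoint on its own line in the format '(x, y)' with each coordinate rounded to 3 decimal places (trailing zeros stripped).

Executing turtle program step by step:
Start: pos=(0,0), heading=0, pen down
FD 17: (0,0) -> (17,0) [heading=0, draw]
FD 9: (17,0) -> (26,0) [heading=0, draw]
RT 180: heading 0 -> 180
FD 18: (26,0) -> (8,0) [heading=180, draw]
RT 90: heading 180 -> 90
FD 19: (8,0) -> (8,19) [heading=90, draw]
FD 12: (8,19) -> (8,31) [heading=90, draw]
FD 7: (8,31) -> (8,38) [heading=90, draw]
Final: pos=(8,38), heading=90, 6 segment(s) drawn
Waypoints (7 total):
(0, 0)
(17, 0)
(26, 0)
(8, 0)
(8, 19)
(8, 31)
(8, 38)

Answer: (0, 0)
(17, 0)
(26, 0)
(8, 0)
(8, 19)
(8, 31)
(8, 38)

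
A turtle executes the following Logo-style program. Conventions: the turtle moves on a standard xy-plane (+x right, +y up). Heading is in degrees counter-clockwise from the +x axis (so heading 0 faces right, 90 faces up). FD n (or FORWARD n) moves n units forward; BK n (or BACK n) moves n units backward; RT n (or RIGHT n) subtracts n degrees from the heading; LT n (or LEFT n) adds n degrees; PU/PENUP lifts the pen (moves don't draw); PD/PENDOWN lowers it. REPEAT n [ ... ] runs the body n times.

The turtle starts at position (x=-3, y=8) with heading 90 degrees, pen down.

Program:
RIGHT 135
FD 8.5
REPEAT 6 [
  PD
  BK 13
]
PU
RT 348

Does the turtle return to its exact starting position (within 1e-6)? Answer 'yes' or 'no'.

Executing turtle program step by step:
Start: pos=(-3,8), heading=90, pen down
RT 135: heading 90 -> 315
FD 8.5: (-3,8) -> (3.01,1.99) [heading=315, draw]
REPEAT 6 [
  -- iteration 1/6 --
  PD: pen down
  BK 13: (3.01,1.99) -> (-6.182,11.182) [heading=315, draw]
  -- iteration 2/6 --
  PD: pen down
  BK 13: (-6.182,11.182) -> (-15.374,20.374) [heading=315, draw]
  -- iteration 3/6 --
  PD: pen down
  BK 13: (-15.374,20.374) -> (-24.567,29.567) [heading=315, draw]
  -- iteration 4/6 --
  PD: pen down
  BK 13: (-24.567,29.567) -> (-33.759,38.759) [heading=315, draw]
  -- iteration 5/6 --
  PD: pen down
  BK 13: (-33.759,38.759) -> (-42.952,47.952) [heading=315, draw]
  -- iteration 6/6 --
  PD: pen down
  BK 13: (-42.952,47.952) -> (-52.144,57.144) [heading=315, draw]
]
PU: pen up
RT 348: heading 315 -> 327
Final: pos=(-52.144,57.144), heading=327, 7 segment(s) drawn

Start position: (-3, 8)
Final position: (-52.144, 57.144)
Distance = 69.5; >= 1e-6 -> NOT closed

Answer: no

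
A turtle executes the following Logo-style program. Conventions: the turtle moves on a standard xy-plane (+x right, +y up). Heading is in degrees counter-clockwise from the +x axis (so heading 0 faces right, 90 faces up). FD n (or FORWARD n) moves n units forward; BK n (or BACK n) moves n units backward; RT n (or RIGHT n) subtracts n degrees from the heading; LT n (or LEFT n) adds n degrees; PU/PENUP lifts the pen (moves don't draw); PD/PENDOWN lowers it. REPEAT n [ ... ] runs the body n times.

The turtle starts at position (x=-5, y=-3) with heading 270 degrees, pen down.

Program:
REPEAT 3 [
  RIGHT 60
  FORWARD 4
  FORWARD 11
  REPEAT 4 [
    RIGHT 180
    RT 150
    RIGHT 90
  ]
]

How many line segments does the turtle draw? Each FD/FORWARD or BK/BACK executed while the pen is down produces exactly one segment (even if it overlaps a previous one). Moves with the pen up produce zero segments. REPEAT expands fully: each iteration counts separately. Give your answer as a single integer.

Executing turtle program step by step:
Start: pos=(-5,-3), heading=270, pen down
REPEAT 3 [
  -- iteration 1/3 --
  RT 60: heading 270 -> 210
  FD 4: (-5,-3) -> (-8.464,-5) [heading=210, draw]
  FD 11: (-8.464,-5) -> (-17.99,-10.5) [heading=210, draw]
  REPEAT 4 [
    -- iteration 1/4 --
    RT 180: heading 210 -> 30
    RT 150: heading 30 -> 240
    RT 90: heading 240 -> 150
    -- iteration 2/4 --
    RT 180: heading 150 -> 330
    RT 150: heading 330 -> 180
    RT 90: heading 180 -> 90
    -- iteration 3/4 --
    RT 180: heading 90 -> 270
    RT 150: heading 270 -> 120
    RT 90: heading 120 -> 30
    -- iteration 4/4 --
    RT 180: heading 30 -> 210
    RT 150: heading 210 -> 60
    RT 90: heading 60 -> 330
  ]
  -- iteration 2/3 --
  RT 60: heading 330 -> 270
  FD 4: (-17.99,-10.5) -> (-17.99,-14.5) [heading=270, draw]
  FD 11: (-17.99,-14.5) -> (-17.99,-25.5) [heading=270, draw]
  REPEAT 4 [
    -- iteration 1/4 --
    RT 180: heading 270 -> 90
    RT 150: heading 90 -> 300
    RT 90: heading 300 -> 210
    -- iteration 2/4 --
    RT 180: heading 210 -> 30
    RT 150: heading 30 -> 240
    RT 90: heading 240 -> 150
    -- iteration 3/4 --
    RT 180: heading 150 -> 330
    RT 150: heading 330 -> 180
    RT 90: heading 180 -> 90
    -- iteration 4/4 --
    RT 180: heading 90 -> 270
    RT 150: heading 270 -> 120
    RT 90: heading 120 -> 30
  ]
  -- iteration 3/3 --
  RT 60: heading 30 -> 330
  FD 4: (-17.99,-25.5) -> (-14.526,-27.5) [heading=330, draw]
  FD 11: (-14.526,-27.5) -> (-5,-33) [heading=330, draw]
  REPEAT 4 [
    -- iteration 1/4 --
    RT 180: heading 330 -> 150
    RT 150: heading 150 -> 0
    RT 90: heading 0 -> 270
    -- iteration 2/4 --
    RT 180: heading 270 -> 90
    RT 150: heading 90 -> 300
    RT 90: heading 300 -> 210
    -- iteration 3/4 --
    RT 180: heading 210 -> 30
    RT 150: heading 30 -> 240
    RT 90: heading 240 -> 150
    -- iteration 4/4 --
    RT 180: heading 150 -> 330
    RT 150: heading 330 -> 180
    RT 90: heading 180 -> 90
  ]
]
Final: pos=(-5,-33), heading=90, 6 segment(s) drawn
Segments drawn: 6

Answer: 6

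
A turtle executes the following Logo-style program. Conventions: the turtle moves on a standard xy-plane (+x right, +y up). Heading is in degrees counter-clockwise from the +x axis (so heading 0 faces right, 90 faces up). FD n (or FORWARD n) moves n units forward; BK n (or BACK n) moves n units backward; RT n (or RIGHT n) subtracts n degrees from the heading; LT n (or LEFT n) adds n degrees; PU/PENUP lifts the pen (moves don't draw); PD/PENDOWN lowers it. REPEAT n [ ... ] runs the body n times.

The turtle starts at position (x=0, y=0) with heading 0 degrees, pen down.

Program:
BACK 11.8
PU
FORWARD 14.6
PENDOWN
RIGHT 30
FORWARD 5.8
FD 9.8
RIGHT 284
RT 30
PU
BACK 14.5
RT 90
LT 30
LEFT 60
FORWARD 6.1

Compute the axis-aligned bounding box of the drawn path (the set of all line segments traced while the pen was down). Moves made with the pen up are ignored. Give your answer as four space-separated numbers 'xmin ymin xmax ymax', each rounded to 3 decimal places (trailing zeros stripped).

Answer: -11.8 -7.8 16.31 0

Derivation:
Executing turtle program step by step:
Start: pos=(0,0), heading=0, pen down
BK 11.8: (0,0) -> (-11.8,0) [heading=0, draw]
PU: pen up
FD 14.6: (-11.8,0) -> (2.8,0) [heading=0, move]
PD: pen down
RT 30: heading 0 -> 330
FD 5.8: (2.8,0) -> (7.823,-2.9) [heading=330, draw]
FD 9.8: (7.823,-2.9) -> (16.31,-7.8) [heading=330, draw]
RT 284: heading 330 -> 46
RT 30: heading 46 -> 16
PU: pen up
BK 14.5: (16.31,-7.8) -> (2.372,-11.797) [heading=16, move]
RT 90: heading 16 -> 286
LT 30: heading 286 -> 316
LT 60: heading 316 -> 16
FD 6.1: (2.372,-11.797) -> (8.235,-10.115) [heading=16, move]
Final: pos=(8.235,-10.115), heading=16, 3 segment(s) drawn

Segment endpoints: x in {-11.8, 0, 2.8, 7.823, 16.31}, y in {-7.8, -2.9, 0}
xmin=-11.8, ymin=-7.8, xmax=16.31, ymax=0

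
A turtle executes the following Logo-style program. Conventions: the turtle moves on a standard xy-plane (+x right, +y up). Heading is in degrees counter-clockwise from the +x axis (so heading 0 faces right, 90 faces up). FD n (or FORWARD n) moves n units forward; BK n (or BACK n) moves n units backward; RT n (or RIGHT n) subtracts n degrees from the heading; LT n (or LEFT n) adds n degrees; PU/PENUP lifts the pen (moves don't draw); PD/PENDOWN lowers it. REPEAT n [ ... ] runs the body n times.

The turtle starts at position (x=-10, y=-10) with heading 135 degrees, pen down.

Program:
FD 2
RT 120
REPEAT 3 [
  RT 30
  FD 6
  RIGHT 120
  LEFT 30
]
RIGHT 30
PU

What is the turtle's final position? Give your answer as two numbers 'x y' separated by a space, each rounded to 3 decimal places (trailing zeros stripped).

Answer: -11.414 -8.586

Derivation:
Executing turtle program step by step:
Start: pos=(-10,-10), heading=135, pen down
FD 2: (-10,-10) -> (-11.414,-8.586) [heading=135, draw]
RT 120: heading 135 -> 15
REPEAT 3 [
  -- iteration 1/3 --
  RT 30: heading 15 -> 345
  FD 6: (-11.414,-8.586) -> (-5.619,-10.139) [heading=345, draw]
  RT 120: heading 345 -> 225
  LT 30: heading 225 -> 255
  -- iteration 2/3 --
  RT 30: heading 255 -> 225
  FD 6: (-5.619,-10.139) -> (-9.861,-14.381) [heading=225, draw]
  RT 120: heading 225 -> 105
  LT 30: heading 105 -> 135
  -- iteration 3/3 --
  RT 30: heading 135 -> 105
  FD 6: (-9.861,-14.381) -> (-11.414,-8.586) [heading=105, draw]
  RT 120: heading 105 -> 345
  LT 30: heading 345 -> 15
]
RT 30: heading 15 -> 345
PU: pen up
Final: pos=(-11.414,-8.586), heading=345, 4 segment(s) drawn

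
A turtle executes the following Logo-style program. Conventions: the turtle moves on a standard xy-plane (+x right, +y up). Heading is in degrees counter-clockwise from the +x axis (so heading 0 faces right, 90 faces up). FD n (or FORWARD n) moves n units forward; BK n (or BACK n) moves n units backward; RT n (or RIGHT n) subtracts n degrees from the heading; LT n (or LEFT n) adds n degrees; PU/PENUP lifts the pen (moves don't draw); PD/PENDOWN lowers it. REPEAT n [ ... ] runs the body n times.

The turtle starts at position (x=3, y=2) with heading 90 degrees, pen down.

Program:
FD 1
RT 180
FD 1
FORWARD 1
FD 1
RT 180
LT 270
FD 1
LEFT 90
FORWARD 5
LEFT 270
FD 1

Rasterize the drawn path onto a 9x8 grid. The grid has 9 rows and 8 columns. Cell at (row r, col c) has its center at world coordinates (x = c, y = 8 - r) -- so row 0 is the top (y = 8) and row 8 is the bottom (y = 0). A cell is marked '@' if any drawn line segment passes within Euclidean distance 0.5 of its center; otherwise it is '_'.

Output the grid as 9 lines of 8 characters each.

Segment 0: (3,2) -> (3,3)
Segment 1: (3,3) -> (3,2)
Segment 2: (3,2) -> (3,1)
Segment 3: (3,1) -> (3,0)
Segment 4: (3,0) -> (4,0)
Segment 5: (4,0) -> (4,5)
Segment 6: (4,5) -> (5,5)

Answer: ________
________
________
____@@__
____@___
___@@___
___@@___
___@@___
___@@___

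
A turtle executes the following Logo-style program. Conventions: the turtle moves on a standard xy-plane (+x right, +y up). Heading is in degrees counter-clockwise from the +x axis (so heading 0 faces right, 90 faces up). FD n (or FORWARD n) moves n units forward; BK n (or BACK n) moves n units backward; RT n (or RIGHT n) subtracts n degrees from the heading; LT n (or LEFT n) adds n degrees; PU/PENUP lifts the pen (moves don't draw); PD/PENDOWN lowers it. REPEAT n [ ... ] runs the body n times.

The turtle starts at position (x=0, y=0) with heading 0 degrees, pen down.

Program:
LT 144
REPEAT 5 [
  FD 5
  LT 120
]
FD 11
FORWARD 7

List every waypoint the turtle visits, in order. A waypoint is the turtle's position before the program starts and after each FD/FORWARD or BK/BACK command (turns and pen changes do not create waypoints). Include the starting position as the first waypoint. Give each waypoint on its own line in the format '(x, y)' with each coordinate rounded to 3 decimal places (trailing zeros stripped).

Executing turtle program step by step:
Start: pos=(0,0), heading=0, pen down
LT 144: heading 0 -> 144
REPEAT 5 [
  -- iteration 1/5 --
  FD 5: (0,0) -> (-4.045,2.939) [heading=144, draw]
  LT 120: heading 144 -> 264
  -- iteration 2/5 --
  FD 5: (-4.045,2.939) -> (-4.568,-2.034) [heading=264, draw]
  LT 120: heading 264 -> 24
  -- iteration 3/5 --
  FD 5: (-4.568,-2.034) -> (0,0) [heading=24, draw]
  LT 120: heading 24 -> 144
  -- iteration 4/5 --
  FD 5: (0,0) -> (-4.045,2.939) [heading=144, draw]
  LT 120: heading 144 -> 264
  -- iteration 5/5 --
  FD 5: (-4.045,2.939) -> (-4.568,-2.034) [heading=264, draw]
  LT 120: heading 264 -> 24
]
FD 11: (-4.568,-2.034) -> (5.481,2.44) [heading=24, draw]
FD 7: (5.481,2.44) -> (11.876,5.288) [heading=24, draw]
Final: pos=(11.876,5.288), heading=24, 7 segment(s) drawn
Waypoints (8 total):
(0, 0)
(-4.045, 2.939)
(-4.568, -2.034)
(0, 0)
(-4.045, 2.939)
(-4.568, -2.034)
(5.481, 2.44)
(11.876, 5.288)

Answer: (0, 0)
(-4.045, 2.939)
(-4.568, -2.034)
(0, 0)
(-4.045, 2.939)
(-4.568, -2.034)
(5.481, 2.44)
(11.876, 5.288)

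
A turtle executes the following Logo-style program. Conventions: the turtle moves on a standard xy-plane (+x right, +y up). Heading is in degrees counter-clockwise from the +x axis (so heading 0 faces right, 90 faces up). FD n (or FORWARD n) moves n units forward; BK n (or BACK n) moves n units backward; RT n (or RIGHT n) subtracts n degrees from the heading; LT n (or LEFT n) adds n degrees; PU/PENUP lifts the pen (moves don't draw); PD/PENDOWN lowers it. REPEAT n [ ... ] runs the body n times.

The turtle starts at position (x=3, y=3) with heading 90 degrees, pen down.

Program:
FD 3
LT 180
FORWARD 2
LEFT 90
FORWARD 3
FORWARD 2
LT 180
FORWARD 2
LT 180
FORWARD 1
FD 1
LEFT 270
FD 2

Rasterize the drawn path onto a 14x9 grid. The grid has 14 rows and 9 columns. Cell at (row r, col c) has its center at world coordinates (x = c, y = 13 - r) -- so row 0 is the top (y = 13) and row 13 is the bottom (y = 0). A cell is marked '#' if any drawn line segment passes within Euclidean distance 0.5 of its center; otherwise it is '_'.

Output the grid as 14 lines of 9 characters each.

Segment 0: (3,3) -> (3,6)
Segment 1: (3,6) -> (3,4)
Segment 2: (3,4) -> (6,4)
Segment 3: (6,4) -> (8,4)
Segment 4: (8,4) -> (6,4)
Segment 5: (6,4) -> (7,4)
Segment 6: (7,4) -> (8,4)
Segment 7: (8,4) -> (8,2)

Answer: _________
_________
_________
_________
_________
_________
_________
___#_____
___#_____
___######
___#____#
________#
_________
_________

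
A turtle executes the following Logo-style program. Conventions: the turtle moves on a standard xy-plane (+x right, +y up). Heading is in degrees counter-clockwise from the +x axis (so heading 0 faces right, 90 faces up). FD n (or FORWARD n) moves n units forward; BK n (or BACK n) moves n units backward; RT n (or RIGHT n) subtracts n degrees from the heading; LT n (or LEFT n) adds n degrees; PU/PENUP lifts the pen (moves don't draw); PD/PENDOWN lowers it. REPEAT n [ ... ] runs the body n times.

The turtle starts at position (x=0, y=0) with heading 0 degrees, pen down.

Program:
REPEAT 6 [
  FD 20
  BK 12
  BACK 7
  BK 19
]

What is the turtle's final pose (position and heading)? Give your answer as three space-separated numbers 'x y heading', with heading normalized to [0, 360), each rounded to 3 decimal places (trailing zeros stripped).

Answer: -108 0 0

Derivation:
Executing turtle program step by step:
Start: pos=(0,0), heading=0, pen down
REPEAT 6 [
  -- iteration 1/6 --
  FD 20: (0,0) -> (20,0) [heading=0, draw]
  BK 12: (20,0) -> (8,0) [heading=0, draw]
  BK 7: (8,0) -> (1,0) [heading=0, draw]
  BK 19: (1,0) -> (-18,0) [heading=0, draw]
  -- iteration 2/6 --
  FD 20: (-18,0) -> (2,0) [heading=0, draw]
  BK 12: (2,0) -> (-10,0) [heading=0, draw]
  BK 7: (-10,0) -> (-17,0) [heading=0, draw]
  BK 19: (-17,0) -> (-36,0) [heading=0, draw]
  -- iteration 3/6 --
  FD 20: (-36,0) -> (-16,0) [heading=0, draw]
  BK 12: (-16,0) -> (-28,0) [heading=0, draw]
  BK 7: (-28,0) -> (-35,0) [heading=0, draw]
  BK 19: (-35,0) -> (-54,0) [heading=0, draw]
  -- iteration 4/6 --
  FD 20: (-54,0) -> (-34,0) [heading=0, draw]
  BK 12: (-34,0) -> (-46,0) [heading=0, draw]
  BK 7: (-46,0) -> (-53,0) [heading=0, draw]
  BK 19: (-53,0) -> (-72,0) [heading=0, draw]
  -- iteration 5/6 --
  FD 20: (-72,0) -> (-52,0) [heading=0, draw]
  BK 12: (-52,0) -> (-64,0) [heading=0, draw]
  BK 7: (-64,0) -> (-71,0) [heading=0, draw]
  BK 19: (-71,0) -> (-90,0) [heading=0, draw]
  -- iteration 6/6 --
  FD 20: (-90,0) -> (-70,0) [heading=0, draw]
  BK 12: (-70,0) -> (-82,0) [heading=0, draw]
  BK 7: (-82,0) -> (-89,0) [heading=0, draw]
  BK 19: (-89,0) -> (-108,0) [heading=0, draw]
]
Final: pos=(-108,0), heading=0, 24 segment(s) drawn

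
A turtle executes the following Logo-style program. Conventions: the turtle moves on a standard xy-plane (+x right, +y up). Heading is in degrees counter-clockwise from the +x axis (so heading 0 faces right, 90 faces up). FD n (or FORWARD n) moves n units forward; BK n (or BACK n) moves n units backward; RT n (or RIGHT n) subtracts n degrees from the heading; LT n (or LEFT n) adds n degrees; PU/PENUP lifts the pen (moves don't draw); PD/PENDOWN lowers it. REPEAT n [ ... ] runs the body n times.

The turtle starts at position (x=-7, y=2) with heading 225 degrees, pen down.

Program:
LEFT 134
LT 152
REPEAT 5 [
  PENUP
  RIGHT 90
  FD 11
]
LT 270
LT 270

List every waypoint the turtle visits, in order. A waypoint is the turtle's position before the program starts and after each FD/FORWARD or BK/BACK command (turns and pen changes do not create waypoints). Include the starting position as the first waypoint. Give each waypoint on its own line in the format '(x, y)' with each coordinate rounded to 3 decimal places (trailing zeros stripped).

Answer: (-7, 2)
(-1.667, 11.621)
(7.954, 6.288)
(2.621, -3.333)
(-7, 2)
(-1.667, 11.621)

Derivation:
Executing turtle program step by step:
Start: pos=(-7,2), heading=225, pen down
LT 134: heading 225 -> 359
LT 152: heading 359 -> 151
REPEAT 5 [
  -- iteration 1/5 --
  PU: pen up
  RT 90: heading 151 -> 61
  FD 11: (-7,2) -> (-1.667,11.621) [heading=61, move]
  -- iteration 2/5 --
  PU: pen up
  RT 90: heading 61 -> 331
  FD 11: (-1.667,11.621) -> (7.954,6.288) [heading=331, move]
  -- iteration 3/5 --
  PU: pen up
  RT 90: heading 331 -> 241
  FD 11: (7.954,6.288) -> (2.621,-3.333) [heading=241, move]
  -- iteration 4/5 --
  PU: pen up
  RT 90: heading 241 -> 151
  FD 11: (2.621,-3.333) -> (-7,2) [heading=151, move]
  -- iteration 5/5 --
  PU: pen up
  RT 90: heading 151 -> 61
  FD 11: (-7,2) -> (-1.667,11.621) [heading=61, move]
]
LT 270: heading 61 -> 331
LT 270: heading 331 -> 241
Final: pos=(-1.667,11.621), heading=241, 0 segment(s) drawn
Waypoints (6 total):
(-7, 2)
(-1.667, 11.621)
(7.954, 6.288)
(2.621, -3.333)
(-7, 2)
(-1.667, 11.621)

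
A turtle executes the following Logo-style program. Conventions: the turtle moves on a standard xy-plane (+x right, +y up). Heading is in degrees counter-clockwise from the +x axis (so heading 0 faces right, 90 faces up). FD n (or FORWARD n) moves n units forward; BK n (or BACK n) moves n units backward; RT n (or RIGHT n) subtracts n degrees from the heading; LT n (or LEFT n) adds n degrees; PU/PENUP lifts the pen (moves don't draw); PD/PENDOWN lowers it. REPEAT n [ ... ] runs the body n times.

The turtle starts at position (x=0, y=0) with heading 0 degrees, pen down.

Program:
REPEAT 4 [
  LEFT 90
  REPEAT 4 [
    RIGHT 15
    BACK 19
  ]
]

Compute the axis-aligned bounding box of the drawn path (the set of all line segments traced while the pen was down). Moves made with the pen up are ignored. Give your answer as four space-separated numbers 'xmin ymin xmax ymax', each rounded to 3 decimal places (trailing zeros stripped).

Executing turtle program step by step:
Start: pos=(0,0), heading=0, pen down
REPEAT 4 [
  -- iteration 1/4 --
  LT 90: heading 0 -> 90
  REPEAT 4 [
    -- iteration 1/4 --
    RT 15: heading 90 -> 75
    BK 19: (0,0) -> (-4.918,-18.353) [heading=75, draw]
    -- iteration 2/4 --
    RT 15: heading 75 -> 60
    BK 19: (-4.918,-18.353) -> (-14.418,-34.807) [heading=60, draw]
    -- iteration 3/4 --
    RT 15: heading 60 -> 45
    BK 19: (-14.418,-34.807) -> (-27.853,-48.242) [heading=45, draw]
    -- iteration 4/4 --
    RT 15: heading 45 -> 30
    BK 19: (-27.853,-48.242) -> (-44.307,-57.742) [heading=30, draw]
  ]
  -- iteration 2/4 --
  LT 90: heading 30 -> 120
  REPEAT 4 [
    -- iteration 1/4 --
    RT 15: heading 120 -> 105
    BK 19: (-44.307,-57.742) -> (-39.39,-76.095) [heading=105, draw]
    -- iteration 2/4 --
    RT 15: heading 105 -> 90
    BK 19: (-39.39,-76.095) -> (-39.39,-95.095) [heading=90, draw]
    -- iteration 3/4 --
    RT 15: heading 90 -> 75
    BK 19: (-39.39,-95.095) -> (-44.307,-113.447) [heading=75, draw]
    -- iteration 4/4 --
    RT 15: heading 75 -> 60
    BK 19: (-44.307,-113.447) -> (-53.807,-129.902) [heading=60, draw]
  ]
  -- iteration 3/4 --
  LT 90: heading 60 -> 150
  REPEAT 4 [
    -- iteration 1/4 --
    RT 15: heading 150 -> 135
    BK 19: (-53.807,-129.902) -> (-40.372,-143.337) [heading=135, draw]
    -- iteration 2/4 --
    RT 15: heading 135 -> 120
    BK 19: (-40.372,-143.337) -> (-30.872,-159.791) [heading=120, draw]
    -- iteration 3/4 --
    RT 15: heading 120 -> 105
    BK 19: (-30.872,-159.791) -> (-25.954,-178.144) [heading=105, draw]
    -- iteration 4/4 --
    RT 15: heading 105 -> 90
    BK 19: (-25.954,-178.144) -> (-25.954,-197.144) [heading=90, draw]
  ]
  -- iteration 4/4 --
  LT 90: heading 90 -> 180
  REPEAT 4 [
    -- iteration 1/4 --
    RT 15: heading 180 -> 165
    BK 19: (-25.954,-197.144) -> (-7.602,-202.061) [heading=165, draw]
    -- iteration 2/4 --
    RT 15: heading 165 -> 150
    BK 19: (-7.602,-202.061) -> (8.853,-211.561) [heading=150, draw]
    -- iteration 3/4 --
    RT 15: heading 150 -> 135
    BK 19: (8.853,-211.561) -> (22.288,-224.996) [heading=135, draw]
    -- iteration 4/4 --
    RT 15: heading 135 -> 120
    BK 19: (22.288,-224.996) -> (31.788,-241.451) [heading=120, draw]
  ]
]
Final: pos=(31.788,-241.451), heading=120, 16 segment(s) drawn

Segment endpoints: x in {-53.807, -44.307, -44.307, -40.372, -39.39, -30.872, -27.853, -25.954, -14.418, -7.602, -4.918, 0, 8.853, 22.288, 31.788}, y in {-241.451, -224.996, -211.561, -202.061, -197.144, -178.144, -159.791, -143.337, -129.902, -113.447, -95.095, -76.095, -57.742, -48.242, -34.807, -18.353, 0}
xmin=-53.807, ymin=-241.451, xmax=31.788, ymax=0

Answer: -53.807 -241.451 31.788 0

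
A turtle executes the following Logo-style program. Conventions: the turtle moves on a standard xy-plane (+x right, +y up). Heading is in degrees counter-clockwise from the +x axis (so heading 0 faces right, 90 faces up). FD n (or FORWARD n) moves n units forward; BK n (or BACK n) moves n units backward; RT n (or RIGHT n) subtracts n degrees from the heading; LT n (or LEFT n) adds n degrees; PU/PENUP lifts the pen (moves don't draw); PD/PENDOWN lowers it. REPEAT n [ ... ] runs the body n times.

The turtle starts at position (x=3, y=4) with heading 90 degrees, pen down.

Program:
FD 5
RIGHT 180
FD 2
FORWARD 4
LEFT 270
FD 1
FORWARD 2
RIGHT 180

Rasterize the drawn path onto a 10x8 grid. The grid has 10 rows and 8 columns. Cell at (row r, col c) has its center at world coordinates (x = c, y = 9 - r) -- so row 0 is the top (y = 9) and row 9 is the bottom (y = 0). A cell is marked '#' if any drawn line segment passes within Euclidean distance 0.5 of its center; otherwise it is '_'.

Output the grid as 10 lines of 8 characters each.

Answer: ___#____
___#____
___#____
___#____
___#____
___#____
####____
________
________
________

Derivation:
Segment 0: (3,4) -> (3,9)
Segment 1: (3,9) -> (3,7)
Segment 2: (3,7) -> (3,3)
Segment 3: (3,3) -> (2,3)
Segment 4: (2,3) -> (0,3)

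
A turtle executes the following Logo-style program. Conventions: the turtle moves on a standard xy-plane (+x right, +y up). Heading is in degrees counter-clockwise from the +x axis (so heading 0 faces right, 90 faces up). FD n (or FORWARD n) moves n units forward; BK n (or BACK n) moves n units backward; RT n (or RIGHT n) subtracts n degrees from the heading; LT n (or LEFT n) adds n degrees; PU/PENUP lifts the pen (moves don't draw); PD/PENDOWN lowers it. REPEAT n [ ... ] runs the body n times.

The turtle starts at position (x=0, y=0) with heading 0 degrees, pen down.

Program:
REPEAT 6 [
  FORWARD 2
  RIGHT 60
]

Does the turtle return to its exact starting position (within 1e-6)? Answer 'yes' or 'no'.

Executing turtle program step by step:
Start: pos=(0,0), heading=0, pen down
REPEAT 6 [
  -- iteration 1/6 --
  FD 2: (0,0) -> (2,0) [heading=0, draw]
  RT 60: heading 0 -> 300
  -- iteration 2/6 --
  FD 2: (2,0) -> (3,-1.732) [heading=300, draw]
  RT 60: heading 300 -> 240
  -- iteration 3/6 --
  FD 2: (3,-1.732) -> (2,-3.464) [heading=240, draw]
  RT 60: heading 240 -> 180
  -- iteration 4/6 --
  FD 2: (2,-3.464) -> (0,-3.464) [heading=180, draw]
  RT 60: heading 180 -> 120
  -- iteration 5/6 --
  FD 2: (0,-3.464) -> (-1,-1.732) [heading=120, draw]
  RT 60: heading 120 -> 60
  -- iteration 6/6 --
  FD 2: (-1,-1.732) -> (0,0) [heading=60, draw]
  RT 60: heading 60 -> 0
]
Final: pos=(0,0), heading=0, 6 segment(s) drawn

Start position: (0, 0)
Final position: (0, 0)
Distance = 0; < 1e-6 -> CLOSED

Answer: yes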